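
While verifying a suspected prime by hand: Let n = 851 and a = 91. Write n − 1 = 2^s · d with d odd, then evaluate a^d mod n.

597

n − 1 = 850 = 2^1 · 425, so s = 1 and d = 425.
91^425 mod 851 = 597.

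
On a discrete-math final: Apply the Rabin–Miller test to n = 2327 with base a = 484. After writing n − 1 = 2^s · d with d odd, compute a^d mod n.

1348

n − 1 = 2326 = 2^1 · 1163, so s = 1 and d = 1163.
484^1163 mod 2327 = 1348.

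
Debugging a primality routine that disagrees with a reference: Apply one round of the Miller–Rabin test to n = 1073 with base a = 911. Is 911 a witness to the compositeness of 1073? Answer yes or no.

yes

n − 1 = 1072 = 2^4 · 67, so s = 4 and d = 67.
Repeated squaring mod 1073: 911^1 ≡ 911, 911^2 ≡ 492, 911^4 ≡ 639, 911^8 ≡ 581, 911^16 ≡ 639, 911^32 ≡ 581, 911^64 ≡ 639.
67 = 64 + 2 + 1, so 911^67 ≡ 639·492·911 ≡ 162 (mod 1073).
x_0 = 911^67 mod 1073 = 162.
x_0 is neither 1 nor 1072, so continue squaring.
x_1 = 162^2 mod 1073 = 492.
x_2 = 492^2 mod 1073 = 639.
x_3 = 639^2 mod 1073 = 581.
Reached i = s−1 = 3 without hitting −1: 911 is a Miller–Rabin witness and 1073 is composite.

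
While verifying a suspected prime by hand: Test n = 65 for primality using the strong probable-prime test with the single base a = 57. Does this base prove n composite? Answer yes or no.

no

n − 1 = 64 = 2^6 · 1, so s = 6 and d = 1.
x_0 = 57^1 mod 65 = 57.
x_0 is neither 1 nor 64, so continue squaring.
x_1 = 57^2 mod 65 = 64.
x_1 ≡ −1, so 57 is not a witness.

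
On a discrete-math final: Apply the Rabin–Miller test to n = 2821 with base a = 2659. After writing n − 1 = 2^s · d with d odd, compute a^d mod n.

216

n − 1 = 2820 = 2^2 · 705, so s = 2 and d = 705.
2659^705 mod 2821 = 216.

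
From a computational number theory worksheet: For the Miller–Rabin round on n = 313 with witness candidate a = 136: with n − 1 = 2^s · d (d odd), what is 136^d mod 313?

n − 1 = 312 = 2^3 · 39, so s = 3 and d = 39.
136^39 mod 313 = 125.

125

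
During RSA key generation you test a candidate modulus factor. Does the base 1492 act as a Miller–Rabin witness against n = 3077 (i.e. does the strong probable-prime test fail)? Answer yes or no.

n − 1 = 3076 = 2^2 · 769, so s = 2 and d = 769.
x_0 = 1492^769 mod 3077 = 1577.
x_0 is neither 1 nor 3076, so continue squaring.
x_1 = 1577^2 mod 3077 = 713.
Reached i = s−1 = 1 without hitting −1: 1492 is a Miller–Rabin witness and 3077 is composite.

yes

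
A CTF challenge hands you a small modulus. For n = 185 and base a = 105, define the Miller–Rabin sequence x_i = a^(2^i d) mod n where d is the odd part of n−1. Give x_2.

75

n − 1 = 184 = 2^3 · 23, so s = 3 and d = 23.
x_0 = 105^23 mod 185 = 80.
x_1 = 80^2 mod 185 = 110.
x_2 = 110^2 mod 185 = 75.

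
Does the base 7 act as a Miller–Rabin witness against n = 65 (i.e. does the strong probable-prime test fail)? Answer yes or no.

yes

n − 1 = 64 = 2^6 · 1, so s = 6 and d = 1.
x_0 = 7^1 mod 65 = 7.
x_0 is neither 1 nor 64, so continue squaring.
x_1 = 7^2 mod 65 = 49.
x_2 = 49^2 mod 65 = 61.
x_3 = 61^2 mod 65 = 16.
x_4 = 16^2 mod 65 = 61.
x_5 = 61^2 mod 65 = 16.
Reached i = s−1 = 5 without hitting −1: 7 is a Miller–Rabin witness and 65 is composite.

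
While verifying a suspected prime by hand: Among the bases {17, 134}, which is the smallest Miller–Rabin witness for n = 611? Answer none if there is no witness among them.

17

n − 1 = 610 = 2^1 · 305, so s = 1 and d = 305.
Base 17: x_0 = 17^305 mod 611 = 296. x_0 ∉ {1, 610} and s = 1, so 17 is a Miller–Rabin witness and 611 is composite.
Base 134: x_0 = 134^305 mod 611 = 556. x_0 ∉ {1, 610} and s = 1, so 134 is a Miller–Rabin witness and 611 is composite.
The smallest witness among the given bases is 17.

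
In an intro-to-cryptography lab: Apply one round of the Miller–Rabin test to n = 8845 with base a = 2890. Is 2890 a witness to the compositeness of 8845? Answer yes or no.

n − 1 = 8844 = 2^2 · 2211, so s = 2 and d = 2211.
Repeated squaring mod 8845: 2890^1 ≡ 2890, 2890^2 ≡ 2420, 2890^4 ≡ 1010, 2890^8 ≡ 2925, 2890^16 ≡ 2510, 2890^32 ≡ 2460, 2890^64 ≡ 1620, 2890^128 ≡ 6280, 2890^256 ≡ 7390, 2890^512 ≡ 3070, 2890^1024 ≡ 4975, 2890^2048 ≡ 2315.
2211 = 2048 + 128 + 32 + 2 + 1, so 2890^2211 ≡ 2315·6280·2460·2420·2890 ≡ 6870 (mod 8845).
x_0 = 2890^2211 mod 8845 = 6870.
x_0 is neither 1 nor 8844, so continue squaring.
x_1 = 6870^2 mod 8845 = 8825.
Reached i = s−1 = 1 without hitting −1: 2890 is a Miller–Rabin witness and 8845 is composite.

yes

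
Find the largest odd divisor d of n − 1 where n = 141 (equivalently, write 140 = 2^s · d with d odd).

35

Halving: 140 → 70 → 35; 35 is odd.
So 140 = 2^2 · 35.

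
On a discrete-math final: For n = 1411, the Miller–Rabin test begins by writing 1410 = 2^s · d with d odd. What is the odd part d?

705

Halving: 1410 → 705; 705 is odd.
So 1410 = 2^1 · 705.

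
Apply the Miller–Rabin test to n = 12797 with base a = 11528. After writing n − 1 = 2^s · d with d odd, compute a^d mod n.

n − 1 = 12796 = 2^2 · 3199, so s = 2 and d = 3199.
Repeated squaring mod 12797: 11528^1 ≡ 11528, 11528^2 ≡ 10736, 11528^4 ≡ 11914, 11528^8 ≡ 11869, 11528^16 ≡ 3785, 11528^32 ≡ 6382, 11528^64 ≡ 9870, 11528^128 ≡ 6136, 11528^256 ≡ 1722, 11528^512 ≡ 9177, 11528^1024 ≡ 272, 11528^2048 ≡ 9999.
3199 = 2048 + 1024 + 64 + 32 + 16 + 8 + 4 + 2 + 1, so 11528^3199 ≡ 9999·272·9870·6382·3785·11869·11914·10736·11528 ≡ 9870 (mod 12797).

9870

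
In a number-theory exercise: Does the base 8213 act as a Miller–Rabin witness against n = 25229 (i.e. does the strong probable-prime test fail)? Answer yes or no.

no

n − 1 = 25228 = 2^2 · 6307, so s = 2 and d = 6307.
x_0 = 8213^6307 mod 25229 = 1.
x_0 = 1, so 8213 is not a witness.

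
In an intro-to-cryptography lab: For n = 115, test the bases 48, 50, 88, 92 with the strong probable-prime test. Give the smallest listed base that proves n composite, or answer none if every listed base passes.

48

n − 1 = 114 = 2^1 · 57, so s = 1 and d = 57.
Base 48: x_0 = 48^57 mod 115 = 73. x_0 ∉ {1, 114} and s = 1, so 48 is a Miller–Rabin witness and 115 is composite.
Base 50: x_0 = 50^57 mod 115 = 85. x_0 ∉ {1, 114} and s = 1, so 50 is a Miller–Rabin witness and 115 is composite.
Base 88: x_0 = 88^57 mod 115 = 53. x_0 ∉ {1, 114} and s = 1, so 88 is a Miller–Rabin witness and 115 is composite.
Base 92: x_0 = 92^57 mod 115 = 92. x_0 ∉ {1, 114} and s = 1, so 92 is a Miller–Rabin witness and 115 is composite.
The smallest witness among the given bases is 48.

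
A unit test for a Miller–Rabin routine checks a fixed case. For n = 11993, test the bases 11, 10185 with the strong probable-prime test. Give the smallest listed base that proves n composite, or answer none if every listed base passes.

n − 1 = 11992 = 2^3 · 1499, so s = 3 and d = 1499.
Base 11: x_0 = 11^1499 mod 11993 = 3553. x_0 is neither 1 nor 11992, so continue squaring. x_1 = 3553^2 mod 11993 = 7173. x_2 = 7173^2 mod 11993 = 1959. Reached i = s−1 = 2 without hitting −1: 11 is a Miller–Rabin witness and 11993 is composite.
Base 10185: x_0 = 10185^1499 mod 11993 = 3418. x_0 is neither 1 nor 11992, so continue squaring. x_1 = 3418^2 mod 11993 = 1542. x_2 = 1542^2 mod 11993 = 3150. Reached i = s−1 = 2 without hitting −1: 10185 is a Miller–Rabin witness and 11993 is composite.
The smallest witness among the given bases is 11.

11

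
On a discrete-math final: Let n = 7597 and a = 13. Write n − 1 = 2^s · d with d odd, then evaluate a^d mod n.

n − 1 = 7596 = 2^2 · 1899, so s = 2 and d = 1899.
Repeated squaring mod 7597: 13^1 ≡ 13, 13^2 ≡ 169, 13^4 ≡ 5770, 13^8 ≡ 2846, 13^16 ≡ 1314, 13^32 ≡ 2077, 13^64 ≡ 6430, 13^128 ≡ 2026, 13^256 ≡ 2296, 13^512 ≡ 6895, 13^1024 ≡ 6596.
1899 = 1024 + 512 + 256 + 64 + 32 + 8 + 2 + 1, so 13^1899 ≡ 6596·6895·2296·6430·2077·2846·169·13 ≡ 6255 (mod 7597).

6255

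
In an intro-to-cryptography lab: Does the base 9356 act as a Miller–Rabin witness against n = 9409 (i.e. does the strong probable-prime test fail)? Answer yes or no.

n − 1 = 9408 = 2^6 · 147, so s = 6 and d = 147.
By repeated squaring, 9356^147 ≡ 1667 (mod 9409).
x_0 = 9356^147 mod 9409 = 1667.
x_0 is neither 1 nor 9408, so continue squaring.
x_1 = 1667^2 mod 9409 = 3234.
x_2 = 3234^2 mod 9409 = 5357.
x_3 = 5357^2 mod 9409 = 9408.
x_3 ≡ −1, so 9356 is not a witness.

no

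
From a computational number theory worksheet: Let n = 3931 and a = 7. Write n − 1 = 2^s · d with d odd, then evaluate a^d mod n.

n − 1 = 3930 = 2^1 · 1965, so s = 1 and d = 1965.
Repeated squaring mod 3931: 7^1 ≡ 7, 7^2 ≡ 49, 7^4 ≡ 2401, 7^8 ≡ 1955, 7^16 ≡ 1093, 7^32 ≡ 3556, 7^64 ≡ 3040, 7^128 ≡ 3750, 7^256 ≡ 1313, 7^512 ≡ 2191, 7^1024 ≡ 730.
1965 = 1024 + 512 + 256 + 128 + 32 + 8 + 4 + 1, so 7^1965 ≡ 730·2191·1313·3750·3556·1955·2401·7 ≡ 3930 (mod 3931).

3930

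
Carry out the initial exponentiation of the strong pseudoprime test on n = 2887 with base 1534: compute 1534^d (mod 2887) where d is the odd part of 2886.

n − 1 = 2886 = 2^1 · 1443, so s = 1 and d = 1443.
1534^1443 mod 2887 = 1.

1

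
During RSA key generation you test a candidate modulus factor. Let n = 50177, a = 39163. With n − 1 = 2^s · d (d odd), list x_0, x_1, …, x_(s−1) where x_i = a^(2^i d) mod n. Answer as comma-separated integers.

n − 1 = 50176 = 2^10 · 49, so s = 10 and d = 49.
x_0 = 39163^49 mod 50177 = 45392.
x_1 = 45392^2 mod 50177 = 15513.
x_2 = 15513^2 mod 50177 = 4277.
x_3 = 4277^2 mod 50177 = 28301.
x_4 = 28301^2 mod 50177 = 21327.
x_5 = 21327^2 mod 50177 = 36601.
x_6 = 36601^2 mod 50177 = 7655.
x_7 = 7655^2 mod 50177 = 42466.
x_8 = 42466^2 mod 50177 = 49953.
x_9 = 49953^2 mod 50177 = 50176.

45392, 15513, 4277, 28301, 21327, 36601, 7655, 42466, 49953, 50176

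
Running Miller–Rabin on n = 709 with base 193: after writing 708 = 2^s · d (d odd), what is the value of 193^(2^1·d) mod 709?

n − 1 = 708 = 2^2 · 177, so s = 2 and d = 177.
x_0 = 193^177 mod 709 = 708.
x_1 = 708^2 mod 709 = 1.

1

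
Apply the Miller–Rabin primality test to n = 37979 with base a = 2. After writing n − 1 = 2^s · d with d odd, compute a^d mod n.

9928

n − 1 = 37978 = 2^1 · 18989, so s = 1 and d = 18989.
By repeated squaring, 2^18989 ≡ 9928 (mod 37979).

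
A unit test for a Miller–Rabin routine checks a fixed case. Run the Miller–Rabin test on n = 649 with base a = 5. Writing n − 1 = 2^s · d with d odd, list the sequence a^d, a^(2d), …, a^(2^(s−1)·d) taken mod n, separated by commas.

n − 1 = 648 = 2^3 · 81, so s = 3 and d = 81.
x_0 = 5^81 mod 649 = 643.
x_1 = 643^2 mod 649 = 36.
x_2 = 36^2 mod 649 = 647.

643, 36, 647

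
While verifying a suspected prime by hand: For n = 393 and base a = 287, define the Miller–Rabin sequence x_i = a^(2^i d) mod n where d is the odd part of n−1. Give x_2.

n − 1 = 392 = 2^3 · 49, so s = 3 and d = 49.
x_0 = 287^49 mod 393 = 239.
x_1 = 239^2 mod 393 = 136.
x_2 = 136^2 mod 393 = 25.

25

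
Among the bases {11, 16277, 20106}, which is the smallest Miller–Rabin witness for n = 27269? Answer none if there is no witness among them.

11

n − 1 = 27268 = 2^2 · 6817, so s = 2 and d = 6817.
Base 11: x_0 = 11^6817 mod 27269 = 7337. x_0 is neither 1 nor 27268, so continue squaring. x_1 = 7337^2 mod 27269 = 2563. Reached i = s−1 = 1 without hitting −1: 11 is a Miller–Rabin witness and 27269 is composite.
Base 16277: x_0 = 16277^6817 mod 27269 = 19395. x_0 is neither 1 nor 27268, so continue squaring. x_1 = 19395^2 mod 27269 = 17439. Reached i = s−1 = 1 without hitting −1: 16277 is a Miller–Rabin witness and 27269 is composite.
Base 20106: x_0 = 20106^6817 mod 27269 = 21036. x_0 is neither 1 nor 27268, so continue squaring. x_1 = 21036^2 mod 27269 = 19233. Reached i = s−1 = 1 without hitting −1: 20106 is a Miller–Rabin witness and 27269 is composite.
The smallest witness among the given bases is 11.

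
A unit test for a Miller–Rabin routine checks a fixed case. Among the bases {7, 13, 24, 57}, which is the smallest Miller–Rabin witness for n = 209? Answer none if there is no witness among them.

n − 1 = 208 = 2^4 · 13, so s = 4 and d = 13.
Base 7: x_0 = 7^13 mod 209 = 178. x_0 is neither 1 nor 208, so continue squaring. x_1 = 178^2 mod 209 = 125. x_2 = 125^2 mod 209 = 159. x_3 = 159^2 mod 209 = 201. Reached i = s−1 = 3 without hitting −1: 7 is a Miller–Rabin witness and 209 is composite.
Base 13: x_0 = 13^13 mod 209 = 129. x_0 is neither 1 nor 208, so continue squaring. x_1 = 129^2 mod 209 = 130. x_2 = 130^2 mod 209 = 180. x_3 = 180^2 mod 209 = 5. Reached i = s−1 = 3 without hitting −1: 13 is a Miller–Rabin witness and 209 is composite.
Base 24: x_0 = 24^13 mod 209 = 74. x_0 is neither 1 nor 208, so continue squaring. x_1 = 74^2 mod 209 = 42. x_2 = 42^2 mod 209 = 92. x_3 = 92^2 mod 209 = 104. Reached i = s−1 = 3 without hitting −1: 24 is a Miller–Rabin witness and 209 is composite.
Base 57: x_0 = 57^13 mod 209 = 19. x_0 is neither 1 nor 208, so continue squaring. x_1 = 19^2 mod 209 = 152. x_2 = 152^2 mod 209 = 114. x_3 = 114^2 mod 209 = 38. Reached i = s−1 = 3 without hitting −1: 57 is a Miller–Rabin witness and 209 is composite.
The smallest witness among the given bases is 7.

7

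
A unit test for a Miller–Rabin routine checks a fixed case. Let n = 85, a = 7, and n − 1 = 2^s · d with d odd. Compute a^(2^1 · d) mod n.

19

n − 1 = 84 = 2^2 · 21, so s = 2 and d = 21.
Repeated squaring mod 85: 7^1 ≡ 7, 7^2 ≡ 49, 7^4 ≡ 21, 7^8 ≡ 16, 7^16 ≡ 1.
21 = 16 + 4 + 1, so 7^21 ≡ 1·21·7 ≡ 62 (mod 85).
x_0 = 62.
x_1 = 62^2 mod 85 = 19.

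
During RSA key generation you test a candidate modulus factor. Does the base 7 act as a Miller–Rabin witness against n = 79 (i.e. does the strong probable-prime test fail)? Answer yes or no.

n − 1 = 78 = 2^1 · 39, so s = 1 and d = 39.
By repeated squaring, 7^39 ≡ 78 (mod 79).
x_0 = 7^39 mod 79 = 78.
x_0 = 78 ≡ −1, so 7 is not a witness.

no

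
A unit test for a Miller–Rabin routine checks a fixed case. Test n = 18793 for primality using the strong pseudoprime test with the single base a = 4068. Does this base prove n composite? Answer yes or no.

no

n − 1 = 18792 = 2^3 · 2349, so s = 3 and d = 2349.
x_0 = 4068^2349 mod 18793 = 6108.
x_0 is neither 1 nor 18792, so continue squaring.
x_1 = 6108^2 mod 18793 = 3559.
x_2 = 3559^2 mod 18793 = 18792.
x_2 ≡ −1, so 4068 is not a witness.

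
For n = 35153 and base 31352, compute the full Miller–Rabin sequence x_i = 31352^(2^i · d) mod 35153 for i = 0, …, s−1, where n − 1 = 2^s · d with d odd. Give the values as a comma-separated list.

n − 1 = 35152 = 2^4 · 2197, so s = 4 and d = 2197.
x_0 = 31352^2197 mod 35153 = 22905.
x_1 = 22905^2 mod 35153 = 15653.
x_2 = 15653^2 mod 35153 = 35152.
x_3 = 35152^2 mod 35153 = 1.

22905, 15653, 35152, 1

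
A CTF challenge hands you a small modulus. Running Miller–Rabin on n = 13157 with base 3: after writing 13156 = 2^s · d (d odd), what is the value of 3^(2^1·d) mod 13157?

1374

n − 1 = 13156 = 2^2 · 3289, so s = 2 and d = 3289.
Repeated squaring mod 13157: 3^1 ≡ 3, 3^2 ≡ 9, 3^4 ≡ 81, 3^8 ≡ 6561, 3^16 ≡ 10174, 3^32 ≡ 4157, 3^64 ≡ 5508, 3^128 ≡ 11179, 3^256 ≡ 4855, 3^512 ≡ 6838, 3^1024 ≡ 11423, 3^2048 ≡ 6960.
3289 = 2048 + 1024 + 128 + 64 + 16 + 8 + 1, so 3^3289 ≡ 6960·11423·11179·5508·10174·6561·3 ≡ 4689 (mod 13157).
x_0 = 4689.
x_1 = 4689^2 mod 13157 = 1374.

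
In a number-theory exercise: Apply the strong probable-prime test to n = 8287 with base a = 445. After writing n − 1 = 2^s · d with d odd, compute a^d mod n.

n − 1 = 8286 = 2^1 · 4143, so s = 1 and d = 4143.
445^4143 mod 8287 = 8286.

8286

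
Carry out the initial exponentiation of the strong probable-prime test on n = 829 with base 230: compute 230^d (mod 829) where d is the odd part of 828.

n − 1 = 828 = 2^2 · 207, so s = 2 and d = 207.
Repeated squaring mod 829: 230^1 ≡ 230, 230^2 ≡ 673, 230^4 ≡ 295, 230^8 ≡ 809, 230^16 ≡ 400, 230^32 ≡ 3, 230^64 ≡ 9, 230^128 ≡ 81.
207 = 128 + 64 + 8 + 4 + 2 + 1, so 230^207 ≡ 81·9·809·295·673·230 ≡ 583 (mod 829).

583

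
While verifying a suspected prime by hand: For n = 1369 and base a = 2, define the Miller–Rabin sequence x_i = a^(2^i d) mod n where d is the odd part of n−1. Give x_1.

n − 1 = 1368 = 2^3 · 171, so s = 3 and d = 171.
Repeated squaring mod 1369: 2^1 ≡ 2, 2^2 ≡ 4, 2^4 ≡ 16, 2^8 ≡ 256, 2^16 ≡ 1193, 2^32 ≡ 858, 2^64 ≡ 1011, 2^128 ≡ 847.
171 = 128 + 32 + 8 + 2 + 1, so 2^171 ≡ 847·858·256·4·2 ≡ 487 (mod 1369).
x_0 = 487.
x_1 = 487^2 mod 1369 = 332.

332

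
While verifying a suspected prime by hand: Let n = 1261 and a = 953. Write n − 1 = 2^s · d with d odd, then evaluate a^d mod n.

n − 1 = 1260 = 2^2 · 315, so s = 2 and d = 315.
953^315 mod 1261 = 1039.

1039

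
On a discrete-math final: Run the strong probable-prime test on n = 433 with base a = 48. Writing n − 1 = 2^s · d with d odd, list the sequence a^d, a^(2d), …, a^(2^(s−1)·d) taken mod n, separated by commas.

n − 1 = 432 = 2^4 · 27, so s = 4 and d = 27.
x_0 = 48^27 mod 433 = 432.
x_1 = 432^2 mod 433 = 1.
x_2 = 1^2 mod 433 = 1.
x_3 = 1^2 mod 433 = 1.

432, 1, 1, 1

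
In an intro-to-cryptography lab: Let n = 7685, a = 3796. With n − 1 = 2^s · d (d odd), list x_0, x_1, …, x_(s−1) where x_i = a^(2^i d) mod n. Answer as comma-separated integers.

4841, 3716

n − 1 = 7684 = 2^2 · 1921, so s = 2 and d = 1921.
x_0 = 3796^1921 mod 7685 = 4841.
x_1 = 4841^2 mod 7685 = 3716.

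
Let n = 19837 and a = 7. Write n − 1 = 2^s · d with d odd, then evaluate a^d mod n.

9855

n − 1 = 19836 = 2^2 · 4959, so s = 2 and d = 4959.
7^4959 mod 19837 = 9855.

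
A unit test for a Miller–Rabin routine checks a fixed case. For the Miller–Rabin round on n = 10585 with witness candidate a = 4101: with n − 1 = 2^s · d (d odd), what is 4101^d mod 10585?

5266

n − 1 = 10584 = 2^3 · 1323, so s = 3 and d = 1323.
4101^1323 mod 10585 = 5266.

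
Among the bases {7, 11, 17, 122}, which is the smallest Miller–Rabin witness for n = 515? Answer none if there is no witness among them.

7

n − 1 = 514 = 2^1 · 257, so s = 1 and d = 257.
Base 7: x_0 = 7^257 mod 515 = 152. x_0 ∉ {1, 514} and s = 1, so 7 is a Miller–Rabin witness and 515 is composite.
Base 11: x_0 = 11^257 mod 515 = 291. x_0 ∉ {1, 514} and s = 1, so 11 is a Miller–Rabin witness and 515 is composite.
Base 17: x_0 = 17^257 mod 515 = 392. x_0 ∉ {1, 514} and s = 1, so 17 is a Miller–Rabin witness and 515 is composite.
Base 122: x_0 = 122^257 mod 515 = 52. x_0 ∉ {1, 514} and s = 1, so 122 is a Miller–Rabin witness and 515 is composite.
The smallest witness among the given bases is 7.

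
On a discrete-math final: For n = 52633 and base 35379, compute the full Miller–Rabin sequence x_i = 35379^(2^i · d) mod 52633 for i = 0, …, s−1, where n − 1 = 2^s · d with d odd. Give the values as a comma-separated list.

n − 1 = 52632 = 2^3 · 6579, so s = 3 and d = 6579.
x_0 = 35379^6579 mod 52633 = 41819.
x_1 = 41819^2 mod 52633 = 44703.
x_2 = 44703^2 mod 52633 = 41098.

41819, 44703, 41098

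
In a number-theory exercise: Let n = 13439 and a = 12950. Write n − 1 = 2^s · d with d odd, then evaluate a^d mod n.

n − 1 = 13438 = 2^1 · 6719, so s = 1 and d = 6719.
12950^6719 mod 13439 = 7302.

7302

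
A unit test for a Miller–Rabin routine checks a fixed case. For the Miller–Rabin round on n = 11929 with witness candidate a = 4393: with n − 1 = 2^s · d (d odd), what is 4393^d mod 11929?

9284

n − 1 = 11928 = 2^3 · 1491, so s = 3 and d = 1491.
4393^1491 mod 11929 = 9284.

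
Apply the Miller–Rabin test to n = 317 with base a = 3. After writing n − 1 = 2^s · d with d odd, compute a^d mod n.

203

n − 1 = 316 = 2^2 · 79, so s = 2 and d = 79.
Repeated squaring mod 317: 3^1 ≡ 3, 3^2 ≡ 9, 3^4 ≡ 81, 3^8 ≡ 221, 3^16 ≡ 23, 3^32 ≡ 212, 3^64 ≡ 247.
79 = 64 + 8 + 4 + 2 + 1, so 3^79 ≡ 247·221·81·9·3 ≡ 203 (mod 317).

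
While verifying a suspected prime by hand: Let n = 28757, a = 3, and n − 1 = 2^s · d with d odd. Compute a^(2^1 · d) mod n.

13308

n − 1 = 28756 = 2^2 · 7189, so s = 2 and d = 7189.
x_0 = 3^7189 mod 28757 = 18192.
x_1 = 18192^2 mod 28757 = 13308.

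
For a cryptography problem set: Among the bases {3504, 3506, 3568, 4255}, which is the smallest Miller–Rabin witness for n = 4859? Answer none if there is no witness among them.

n − 1 = 4858 = 2^1 · 2429, so s = 1 and d = 2429.
Base 3504: x_0 = 3504^2429 mod 4859 = 1. x_0 = 1, so 3504 is not a witness.
Base 3506: x_0 = 3506^2429 mod 4859 = 2444. x_0 ∉ {1, 4858} and s = 1, so 3506 is a Miller–Rabin witness and 4859 is composite.
Base 3568: x_0 = 3568^2429 mod 4859 = 42. x_0 ∉ {1, 4858} and s = 1, so 3568 is a Miller–Rabin witness and 4859 is composite.
Base 4255: x_0 = 4255^2429 mod 4859 = 3355. x_0 ∉ {1, 4858} and s = 1, so 4255 is a Miller–Rabin witness and 4859 is composite.
The smallest witness among the given bases is 3506.

3506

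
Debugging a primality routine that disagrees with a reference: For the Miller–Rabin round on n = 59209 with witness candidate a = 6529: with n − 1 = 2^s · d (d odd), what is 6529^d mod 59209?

58307

n − 1 = 59208 = 2^3 · 7401, so s = 3 and d = 7401.
Repeated squaring mod 59209: 6529^1 ≡ 6529, 6529^2 ≡ 56570, 6529^4 ≡ 36868, 6529^8 ≡ 47620, 6529^16 ≡ 18909, 6529^32 ≡ 46339, 6529^64 ≡ 29327, 6529^128 ≡ 2995, 6529^256 ≡ 29466, 6529^512 ≡ 4380, 6529^1024 ≡ 684, 6529^2048 ≡ 53393, 6529^4096 ≡ 17517.
7401 = 4096 + 2048 + 1024 + 128 + 64 + 32 + 8 + 1, so 6529^7401 ≡ 17517·53393·684·2995·29327·46339·47620·6529 ≡ 58307 (mod 59209).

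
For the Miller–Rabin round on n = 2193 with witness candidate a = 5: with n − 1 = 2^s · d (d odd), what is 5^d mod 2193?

335

n − 1 = 2192 = 2^4 · 137, so s = 4 and d = 137.
Repeated squaring mod 2193: 5^1 ≡ 5, 5^2 ≡ 25, 5^4 ≡ 625, 5^8 ≡ 271, 5^16 ≡ 1072, 5^32 ≡ 52, 5^64 ≡ 511, 5^128 ≡ 154.
137 = 128 + 8 + 1, so 5^137 ≡ 154·271·5 ≡ 335 (mod 2193).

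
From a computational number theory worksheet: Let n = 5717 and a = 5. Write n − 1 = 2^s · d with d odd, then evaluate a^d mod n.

n − 1 = 5716 = 2^2 · 1429, so s = 2 and d = 1429.
Repeated squaring mod 5717: 5^1 ≡ 5, 5^2 ≡ 25, 5^4 ≡ 625, 5^8 ≡ 1869, 5^16 ≡ 74, 5^32 ≡ 5476, 5^64 ≡ 911, 5^128 ≡ 956, 5^256 ≡ 4933, 5^512 ≡ 2937, 5^1024 ≡ 4733.
1429 = 1024 + 256 + 128 + 16 + 4 + 1, so 5^1429 ≡ 4733·4933·956·74·625·5 ≡ 2416 (mod 5717).

2416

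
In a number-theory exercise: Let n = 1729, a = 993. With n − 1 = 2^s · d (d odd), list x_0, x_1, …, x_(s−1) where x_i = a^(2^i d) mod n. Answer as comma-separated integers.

n − 1 = 1728 = 2^6 · 27, so s = 6 and d = 27.
x_0 = 993^27 mod 1729 = 1217.
x_1 = 1217^2 mod 1729 = 1065.
x_2 = 1065^2 mod 1729 = 1.
x_3 = 1^2 mod 1729 = 1.
x_4 = 1^2 mod 1729 = 1.
x_5 = 1^2 mod 1729 = 1.

1217, 1065, 1, 1, 1, 1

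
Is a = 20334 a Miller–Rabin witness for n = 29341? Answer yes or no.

n − 1 = 29340 = 2^2 · 7335, so s = 2 and d = 7335.
Repeated squaring mod 29341: 20334^1 ≡ 20334, 20334^2 ≡ 27525, 20334^4 ≡ 11664, 20334^8 ≡ 24020, 20334^16 ≡ 28317, 20334^32 ≡ 21641, 20334^64 ≡ 21180, 20334^128 ≡ 27192, 20334^256 ≡ 11664, 20334^512 ≡ 24020, 20334^1024 ≡ 28317, 20334^2048 ≡ 21641, 20334^4096 ≡ 21180.
7335 = 4096 + 2048 + 1024 + 128 + 32 + 4 + 2 + 1, so 20334^7335 ≡ 21180·21641·28317·27192·21641·11664·27525·20334 ≡ 5845 (mod 29341).
x_0 = 20334^7335 mod 29341 = 5845.
x_0 is neither 1 nor 29340, so continue squaring.
x_1 = 5845^2 mod 29341 = 11101.
Reached i = s−1 = 1 without hitting −1: 20334 is a Miller–Rabin witness and 29341 is composite.

yes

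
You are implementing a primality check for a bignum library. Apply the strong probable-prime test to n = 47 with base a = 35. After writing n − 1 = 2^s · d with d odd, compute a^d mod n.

n − 1 = 46 = 2^1 · 23, so s = 1 and d = 23.
35^23 mod 47 = 46.

46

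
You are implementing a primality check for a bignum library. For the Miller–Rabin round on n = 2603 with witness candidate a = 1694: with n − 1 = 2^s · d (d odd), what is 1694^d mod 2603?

n − 1 = 2602 = 2^1 · 1301, so s = 1 and d = 1301.
By repeated squaring, 1694^1301 ≡ 1763 (mod 2603).

1763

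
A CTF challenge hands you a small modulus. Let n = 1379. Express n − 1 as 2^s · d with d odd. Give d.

Halving: 1378 → 689; 689 is odd.
So 1378 = 2^1 · 689.

689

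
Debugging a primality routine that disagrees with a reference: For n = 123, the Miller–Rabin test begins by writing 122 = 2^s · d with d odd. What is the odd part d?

Halving: 122 → 61; 61 is odd.
So 122 = 2^1 · 61.

61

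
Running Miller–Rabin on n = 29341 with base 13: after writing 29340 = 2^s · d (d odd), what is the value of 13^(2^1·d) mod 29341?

n − 1 = 29340 = 2^2 · 7335, so s = 2 and d = 7335.
x_0 = 13^7335 mod 29341 = 8541.
x_1 = 8541^2 mod 29341 = 6955.

6955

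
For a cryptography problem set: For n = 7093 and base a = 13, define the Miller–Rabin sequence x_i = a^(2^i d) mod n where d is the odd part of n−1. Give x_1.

3483

n − 1 = 7092 = 2^2 · 1773, so s = 2 and d = 1773.
Repeated squaring mod 7093: 13^1 ≡ 13, 13^2 ≡ 169, 13^4 ≡ 189, 13^8 ≡ 256, 13^16 ≡ 1699, 13^32 ≡ 6843, 13^64 ≡ 5756, 13^128 ≡ 133, 13^256 ≡ 3503, 13^512 ≡ 119, 13^1024 ≡ 7068.
1773 = 1024 + 512 + 128 + 64 + 32 + 8 + 4 + 1, so 13^1773 ≡ 7068·119·133·5756·6843·256·189·13 ≡ 3619 (mod 7093).
x_0 = 3619.
x_1 = 3619^2 mod 7093 = 3483.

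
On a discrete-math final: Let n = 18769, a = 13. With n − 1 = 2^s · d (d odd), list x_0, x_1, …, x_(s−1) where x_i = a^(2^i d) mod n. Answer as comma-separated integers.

n − 1 = 18768 = 2^4 · 1173, so s = 4 and d = 1173.
x_0 = 13^1173 mod 18769 = 8093.
x_1 = 8093^2 mod 18769 = 11608.
x_2 = 11608^2 mod 18769 = 3013.
x_3 = 3013^2 mod 18769 = 12742.

8093, 11608, 3013, 12742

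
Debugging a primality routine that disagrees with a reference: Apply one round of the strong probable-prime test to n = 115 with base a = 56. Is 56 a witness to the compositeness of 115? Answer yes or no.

yes

n − 1 = 114 = 2^1 · 57, so s = 1 and d = 57.
x_0 = 56^57 mod 115 = 61.
x_0 ∉ {1, 114} and s = 1, so 56 is a Miller–Rabin witness and 115 is composite.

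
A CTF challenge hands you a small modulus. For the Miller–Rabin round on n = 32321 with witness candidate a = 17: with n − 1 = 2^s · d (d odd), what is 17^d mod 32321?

5979

n − 1 = 32320 = 2^6 · 505, so s = 6 and d = 505.
By repeated squaring, 17^505 ≡ 5979 (mod 32321).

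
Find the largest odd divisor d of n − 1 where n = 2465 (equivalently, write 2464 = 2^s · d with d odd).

Halving: 2464 → 1232 → 616 → 308 → 154 → 77; 77 is odd.
So 2464 = 2^5 · 77.

77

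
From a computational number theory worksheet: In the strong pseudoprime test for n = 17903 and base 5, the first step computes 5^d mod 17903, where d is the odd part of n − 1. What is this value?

n − 1 = 17902 = 2^1 · 8951, so s = 1 and d = 8951.
By repeated squaring, 5^8951 ≡ 17902 (mod 17903).

17902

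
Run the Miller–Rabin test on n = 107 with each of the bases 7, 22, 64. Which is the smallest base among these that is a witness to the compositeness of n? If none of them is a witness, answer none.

none

n − 1 = 106 = 2^1 · 53, so s = 1 and d = 53.
Base 7: x_0 = 7^53 mod 107 = 106. x_0 = 106 ≡ −1, so 7 is not a witness.
Base 22: x_0 = 22^53 mod 107 = 106. x_0 = 106 ≡ −1, so 22 is not a witness.
Base 64: x_0 = 64^53 mod 107 = 1. x_0 = 1, so 64 is not a witness.
No listed base is a witness for 107.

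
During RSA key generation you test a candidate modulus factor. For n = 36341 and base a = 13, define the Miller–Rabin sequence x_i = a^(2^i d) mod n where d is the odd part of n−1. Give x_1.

36340

n − 1 = 36340 = 2^2 · 9085, so s = 2 and d = 9085.
Repeated squaring mod 36341: 13^1 ≡ 13, 13^2 ≡ 169, 13^4 ≡ 28561, 13^8 ≡ 20635, 13^16 ≡ 32069, 13^32 ≡ 6802, 13^64 ≡ 5111, 13^128 ≡ 29483, 13^256 ≡ 6910, 13^512 ≡ 32367, 13^1024 ≡ 20682, 13^2048 ≡ 11554, 13^4096 ≡ 14423, 13^8192 ≡ 7045.
9085 = 8192 + 512 + 256 + 64 + 32 + 16 + 8 + 4 + 1, so 13^9085 ≡ 7045·32367·6910·5111·6802·32069·20635·28561·13 ≡ 786 (mod 36341).
x_0 = 786.
x_1 = 786^2 mod 36341 = 36340.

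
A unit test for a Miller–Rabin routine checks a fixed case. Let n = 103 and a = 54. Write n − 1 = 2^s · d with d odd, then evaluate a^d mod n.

102

n − 1 = 102 = 2^1 · 51, so s = 1 and d = 51.
54^51 mod 103 = 102.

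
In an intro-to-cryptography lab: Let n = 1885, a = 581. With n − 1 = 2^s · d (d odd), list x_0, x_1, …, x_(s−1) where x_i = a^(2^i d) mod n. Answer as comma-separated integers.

n − 1 = 1884 = 2^2 · 471, so s = 2 and d = 471.
x_0 = 581^471 mod 1885 = 1.
x_1 = 1^2 mod 1885 = 1.

1, 1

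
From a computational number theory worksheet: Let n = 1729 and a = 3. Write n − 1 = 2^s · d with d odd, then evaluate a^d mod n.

n − 1 = 1728 = 2^6 · 27, so s = 6 and d = 27.
3^27 mod 1729 = 664.

664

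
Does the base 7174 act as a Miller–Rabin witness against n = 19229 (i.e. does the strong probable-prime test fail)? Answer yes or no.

no

n − 1 = 19228 = 2^2 · 4807, so s = 2 and d = 4807.
x_0 = 7174^4807 mod 19229 = 19228.
x_0 = 19228 ≡ −1, so 7174 is not a witness.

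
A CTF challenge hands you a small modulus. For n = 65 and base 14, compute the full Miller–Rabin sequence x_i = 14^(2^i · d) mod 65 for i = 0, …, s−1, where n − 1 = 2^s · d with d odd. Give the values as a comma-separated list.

n − 1 = 64 = 2^6 · 1, so s = 6 and d = 1.
x_0 = 14^1 mod 65 = 14.
x_1 = 14^2 mod 65 = 1.
x_2 = 1^2 mod 65 = 1.
x_3 = 1^2 mod 65 = 1.
x_4 = 1^2 mod 65 = 1.
x_5 = 1^2 mod 65 = 1.

14, 1, 1, 1, 1, 1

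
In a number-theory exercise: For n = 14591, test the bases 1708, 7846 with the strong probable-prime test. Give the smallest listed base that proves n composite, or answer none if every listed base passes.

n − 1 = 14590 = 2^1 · 7295, so s = 1 and d = 7295.
Base 1708: x_0 = 1708^7295 mod 14591 = 1. x_0 = 1, so 1708 is not a witness.
Base 7846: x_0 = 7846^7295 mod 14591 = 1. x_0 = 1, so 7846 is not a witness.
No listed base is a witness for 14591.

none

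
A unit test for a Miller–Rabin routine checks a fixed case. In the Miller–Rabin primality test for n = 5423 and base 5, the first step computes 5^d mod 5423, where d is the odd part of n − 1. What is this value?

n − 1 = 5422 = 2^1 · 2711, so s = 1 and d = 2711.
5^2711 mod 5423 = 4702.

4702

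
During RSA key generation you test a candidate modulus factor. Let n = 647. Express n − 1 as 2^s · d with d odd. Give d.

323

Halving: 646 → 323; 323 is odd.
So 646 = 2^1 · 323.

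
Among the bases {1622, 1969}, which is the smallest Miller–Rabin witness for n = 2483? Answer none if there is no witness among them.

1622

n − 1 = 2482 = 2^1 · 1241, so s = 1 and d = 1241.
Base 1622: x_0 = 1622^1241 mod 2483 = 1824. x_0 ∉ {1, 2482} and s = 1, so 1622 is a Miller–Rabin witness and 2483 is composite.
Base 1969: x_0 = 1969^1241 mod 2483 = 1770. x_0 ∉ {1, 2482} and s = 1, so 1969 is a Miller–Rabin witness and 2483 is composite.
The smallest witness among the given bases is 1622.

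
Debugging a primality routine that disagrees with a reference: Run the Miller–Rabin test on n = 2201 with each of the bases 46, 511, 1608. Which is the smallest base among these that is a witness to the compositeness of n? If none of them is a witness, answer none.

none

n − 1 = 2200 = 2^3 · 275, so s = 3 and d = 275.
Base 46: x_0 = 46^275 mod 2201 = 2200. x_0 = 2200 ≡ −1, so 46 is not a witness.
Base 511: x_0 = 511^275 mod 2201 = 2200. x_0 = 2200 ≡ −1, so 511 is not a witness.
Base 1608: x_0 = 1608^275 mod 2201 = 2200. x_0 = 2200 ≡ −1, so 1608 is not a witness.
No listed base is a witness for 2201.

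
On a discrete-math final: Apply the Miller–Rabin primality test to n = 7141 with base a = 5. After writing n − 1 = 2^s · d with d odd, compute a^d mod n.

2835

n − 1 = 7140 = 2^2 · 1785, so s = 2 and d = 1785.
5^1785 mod 7141 = 2835.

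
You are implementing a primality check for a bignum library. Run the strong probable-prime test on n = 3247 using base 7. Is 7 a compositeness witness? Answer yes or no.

yes

n − 1 = 3246 = 2^1 · 1623, so s = 1 and d = 1623.
Repeated squaring mod 3247: 7^1 ≡ 7, 7^2 ≡ 49, 7^4 ≡ 2401, 7^8 ≡ 1376, 7^16 ≡ 375, 7^32 ≡ 1004, 7^64 ≡ 1446, 7^128 ≡ 3095, 7^256 ≡ 375, 7^512 ≡ 1004, 7^1024 ≡ 1446.
1623 = 1024 + 512 + 64 + 16 + 4 + 2 + 1, so 7^1623 ≡ 1446·1004·1446·375·2401·49·7 ≡ 3208 (mod 3247).
x_0 = 7^1623 mod 3247 = 3208.
x_0 ∉ {1, 3246} and s = 1, so 7 is a Miller–Rabin witness and 3247 is composite.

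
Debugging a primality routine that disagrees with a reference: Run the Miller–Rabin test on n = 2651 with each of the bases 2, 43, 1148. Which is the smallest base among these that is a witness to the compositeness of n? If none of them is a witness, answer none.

2

n − 1 = 2650 = 2^1 · 1325, so s = 1 and d = 1325.
Base 2: x_0 = 2^1325 mod 2651 = 32. x_0 ∉ {1, 2650} and s = 1, so 2 is a Miller–Rabin witness and 2651 is composite.
Base 43: x_0 = 43^1325 mod 2651 = 593. x_0 ∉ {1, 2650} and s = 1, so 43 is a Miller–Rabin witness and 2651 is composite.
Base 1148: x_0 = 1148^1325 mod 2651 = 2058. x_0 ∉ {1, 2650} and s = 1, so 1148 is a Miller–Rabin witness and 2651 is composite.
The smallest witness among the given bases is 2.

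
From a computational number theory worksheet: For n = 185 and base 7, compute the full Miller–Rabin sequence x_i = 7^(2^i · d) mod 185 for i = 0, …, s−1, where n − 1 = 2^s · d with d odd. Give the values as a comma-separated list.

n − 1 = 184 = 2^3 · 23, so s = 3 and d = 23.
x_0 = 7^23 mod 185 = 83.
x_1 = 83^2 mod 185 = 44.
x_2 = 44^2 mod 185 = 86.

83, 44, 86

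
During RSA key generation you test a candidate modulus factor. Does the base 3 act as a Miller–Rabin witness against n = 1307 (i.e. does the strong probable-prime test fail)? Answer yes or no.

n − 1 = 1306 = 2^1 · 653, so s = 1 and d = 653.
x_0 = 3^653 mod 1307 = 1.
x_0 = 1, so 3 is not a witness.

no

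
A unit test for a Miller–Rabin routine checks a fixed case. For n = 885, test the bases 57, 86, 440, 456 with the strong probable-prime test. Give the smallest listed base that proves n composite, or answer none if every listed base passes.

57

n − 1 = 884 = 2^2 · 221, so s = 2 and d = 221.
Base 57: x_0 = 57^221 mod 885 = 597. x_0 is neither 1 nor 884, so continue squaring. x_1 = 597^2 mod 885 = 639. Reached i = s−1 = 1 without hitting −1: 57 is a Miller–Rabin witness and 885 is composite.
Base 86: x_0 = 86^221 mod 885 = 641. x_0 is neither 1 nor 884, so continue squaring. x_1 = 641^2 mod 885 = 241. Reached i = s−1 = 1 without hitting −1: 86 is a Miller–Rabin witness and 885 is composite.
Base 440: x_0 = 440^221 mod 885 = 110. x_0 is neither 1 nor 884, so continue squaring. x_1 = 110^2 mod 885 = 595. Reached i = s−1 = 1 without hitting −1: 440 is a Miller–Rabin witness and 885 is composite.
Base 456: x_0 = 456^221 mod 885 = 726. x_0 is neither 1 nor 884, so continue squaring. x_1 = 726^2 mod 885 = 501. Reached i = s−1 = 1 without hitting −1: 456 is a Miller–Rabin witness and 885 is composite.
The smallest witness among the given bases is 57.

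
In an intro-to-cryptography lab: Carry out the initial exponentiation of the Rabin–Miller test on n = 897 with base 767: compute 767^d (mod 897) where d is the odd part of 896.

n − 1 = 896 = 2^7 · 7, so s = 7 and d = 7.
767^7 mod 897 = 104.

104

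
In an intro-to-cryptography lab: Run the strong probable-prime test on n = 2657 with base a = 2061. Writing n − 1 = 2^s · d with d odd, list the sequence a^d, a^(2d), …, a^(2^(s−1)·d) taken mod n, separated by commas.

1, 1, 1, 1, 1

n − 1 = 2656 = 2^5 · 83, so s = 5 and d = 83.
x_0 = 2061^83 mod 2657 = 1.
x_1 = 1^2 mod 2657 = 1.
x_2 = 1^2 mod 2657 = 1.
x_3 = 1^2 mod 2657 = 1.
x_4 = 1^2 mod 2657 = 1.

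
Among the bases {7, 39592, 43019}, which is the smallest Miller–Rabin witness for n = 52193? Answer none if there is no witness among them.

n − 1 = 52192 = 2^5 · 1631, so s = 5 and d = 1631.
Base 7: x_0 = 7^1631 mod 52193 = 6661. x_0 is neither 1 nor 52192, so continue squaring. x_1 = 6661^2 mod 52193 = 4871. x_2 = 4871^2 mod 52193 = 31019. x_3 = 31019^2 mod 52193 = 406. x_4 = 406^2 mod 52193 = 8257. Reached i = s−1 = 4 without hitting −1: 7 is a Miller–Rabin witness and 52193 is composite.
Base 39592: x_0 = 39592^1631 mod 52193 = 33576. x_0 is neither 1 nor 52192, so continue squaring. x_1 = 33576^2 mod 52193 = 31169. x_2 = 31169^2 mod 52193 = 38252. x_3 = 38252^2 mod 52193 = 36942. x_4 = 36942^2 mod 52193 = 20993. Reached i = s−1 = 4 without hitting −1: 39592 is a Miller–Rabin witness and 52193 is composite.
Base 43019: x_0 = 43019^1631 mod 52193 = 38181. x_0 is neither 1 nor 52192, so continue squaring. x_1 = 38181^2 mod 52193 = 38271. x_2 = 38271^2 mod 52193 = 29475. x_3 = 29475^2 mod 52193 = 23140. x_4 = 23140^2 mod 52193 = 11613. Reached i = s−1 = 4 without hitting −1: 43019 is a Miller–Rabin witness and 52193 is composite.
The smallest witness among the given bases is 7.

7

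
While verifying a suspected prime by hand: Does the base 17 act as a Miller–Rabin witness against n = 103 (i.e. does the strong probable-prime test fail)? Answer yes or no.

n − 1 = 102 = 2^1 · 51, so s = 1 and d = 51.
x_0 = 17^51 mod 103 = 1.
x_0 = 1, so 17 is not a witness.

no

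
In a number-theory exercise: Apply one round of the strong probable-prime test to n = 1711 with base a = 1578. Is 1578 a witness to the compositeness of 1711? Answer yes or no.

n − 1 = 1710 = 2^1 · 855, so s = 1 and d = 855.
By repeated squaring, 1578^855 ≡ 887 (mod 1711).
x_0 = 1578^855 mod 1711 = 887.
x_0 ∉ {1, 1710} and s = 1, so 1578 is a Miller–Rabin witness and 1711 is composite.

yes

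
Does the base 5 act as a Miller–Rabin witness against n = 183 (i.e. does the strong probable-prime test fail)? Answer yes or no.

yes

n − 1 = 182 = 2^1 · 91, so s = 1 and d = 91.
x_0 = 5^91 mod 183 = 5.
x_0 ∉ {1, 182} and s = 1, so 5 is a Miller–Rabin witness and 183 is composite.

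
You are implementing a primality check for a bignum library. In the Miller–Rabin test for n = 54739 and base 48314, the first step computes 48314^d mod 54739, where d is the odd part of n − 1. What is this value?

1331

n − 1 = 54738 = 2^1 · 27369, so s = 1 and d = 27369.
48314^27369 mod 54739 = 1331.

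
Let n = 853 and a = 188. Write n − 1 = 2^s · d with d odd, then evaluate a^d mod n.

n − 1 = 852 = 2^2 · 213, so s = 2 and d = 213.
188^213 mod 853 = 852.

852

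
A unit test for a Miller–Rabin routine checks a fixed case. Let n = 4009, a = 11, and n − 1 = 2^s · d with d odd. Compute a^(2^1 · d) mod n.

n − 1 = 4008 = 2^3 · 501, so s = 3 and d = 501.
x_0 = 11^501 mod 4009 = 3877.
x_1 = 3877^2 mod 4009 = 1388.

1388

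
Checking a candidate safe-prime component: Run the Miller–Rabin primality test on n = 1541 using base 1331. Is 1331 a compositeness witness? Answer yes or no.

no

n − 1 = 1540 = 2^2 · 385, so s = 2 and d = 385.
x_0 = 1331^385 mod 1541 = 1540.
x_0 = 1540 ≡ −1, so 1331 is not a witness.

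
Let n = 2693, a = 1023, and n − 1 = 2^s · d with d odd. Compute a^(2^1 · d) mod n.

1

n − 1 = 2692 = 2^2 · 673, so s = 2 and d = 673.
x_0 = 1023^673 mod 2693 = 2692.
x_1 = 2692^2 mod 2693 = 1.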